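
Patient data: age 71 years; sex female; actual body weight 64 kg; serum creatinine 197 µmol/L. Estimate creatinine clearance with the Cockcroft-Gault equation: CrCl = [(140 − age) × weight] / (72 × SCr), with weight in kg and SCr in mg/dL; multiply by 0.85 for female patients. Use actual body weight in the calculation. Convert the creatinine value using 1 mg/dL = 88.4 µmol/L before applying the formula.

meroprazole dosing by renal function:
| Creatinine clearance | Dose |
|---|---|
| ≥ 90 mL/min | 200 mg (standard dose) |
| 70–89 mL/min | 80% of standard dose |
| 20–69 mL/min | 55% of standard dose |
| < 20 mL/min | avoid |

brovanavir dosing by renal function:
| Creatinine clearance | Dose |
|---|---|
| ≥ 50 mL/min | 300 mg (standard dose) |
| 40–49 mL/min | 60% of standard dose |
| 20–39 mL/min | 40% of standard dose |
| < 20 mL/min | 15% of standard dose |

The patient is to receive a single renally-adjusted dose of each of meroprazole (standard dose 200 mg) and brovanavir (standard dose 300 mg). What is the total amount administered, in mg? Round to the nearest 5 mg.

SCr = 197 / 88.4 = 2.229 mg/dL
CrCl = (140 − 71) × 64 / (72 × 2.229) × 0.85 = 4416.0 / 160.49 × 0.85 ≈ 23.4 mL/min
CrCl ≈ 23 mL/min.
meroprazole: 20–69 mL/min → 55% of 200 mg = 110 mg.
brovanavir: 20–39 mL/min → 40% of 300 mg = 120 mg.
Total = 110 + 120 = 230 mg.

230 mg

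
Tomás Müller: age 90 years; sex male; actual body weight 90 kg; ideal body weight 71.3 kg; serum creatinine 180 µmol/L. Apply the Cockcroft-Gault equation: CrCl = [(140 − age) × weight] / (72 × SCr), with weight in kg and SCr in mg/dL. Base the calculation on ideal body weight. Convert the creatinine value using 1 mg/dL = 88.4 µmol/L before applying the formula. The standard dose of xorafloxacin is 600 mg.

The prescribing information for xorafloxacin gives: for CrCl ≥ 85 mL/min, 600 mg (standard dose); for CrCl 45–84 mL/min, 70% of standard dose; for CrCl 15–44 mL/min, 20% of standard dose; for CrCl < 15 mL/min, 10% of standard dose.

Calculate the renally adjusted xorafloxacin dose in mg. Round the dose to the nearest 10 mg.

SCr = 180 / 88.4 = 2.036 mg/dL
CrCl = (140 − 90) × 71.3 / (72 × 2.036) = 3565.0 / 146.59 ≈ 24.3 mL/min
CrCl ≈ 24 mL/min → bracket 15–44 mL/min.
20% of 600 mg = 120 mg

120 mg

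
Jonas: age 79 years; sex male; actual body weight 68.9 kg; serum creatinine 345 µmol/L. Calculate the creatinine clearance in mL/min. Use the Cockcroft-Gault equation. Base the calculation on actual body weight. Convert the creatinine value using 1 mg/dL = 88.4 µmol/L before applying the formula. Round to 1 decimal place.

SCr = 345 / 88.4 = 3.903 mg/dL
CrCl = (140 − 79) × 68.9 / (72 × 3.903) = 4202.9 / 281.02 ≈ 15.0 mL/min

15.0 mL/min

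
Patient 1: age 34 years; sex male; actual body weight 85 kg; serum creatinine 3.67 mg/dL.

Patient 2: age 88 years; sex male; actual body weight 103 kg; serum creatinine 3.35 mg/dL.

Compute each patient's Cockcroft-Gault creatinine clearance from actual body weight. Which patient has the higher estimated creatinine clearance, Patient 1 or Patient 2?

Patient 1

Patient 1: CrCl = (140 − 34) × 85 / (72 × 3.67) = 9010.0 / 264.24 ≈ 34.1 mL/min
Patient 2: CrCl = (140 − 88) × 103 / (72 × 3.35) = 5356.0 / 241.20 ≈ 22.2 mL/min
34.1 vs 22.2 mL/min → Patient 1 is higher.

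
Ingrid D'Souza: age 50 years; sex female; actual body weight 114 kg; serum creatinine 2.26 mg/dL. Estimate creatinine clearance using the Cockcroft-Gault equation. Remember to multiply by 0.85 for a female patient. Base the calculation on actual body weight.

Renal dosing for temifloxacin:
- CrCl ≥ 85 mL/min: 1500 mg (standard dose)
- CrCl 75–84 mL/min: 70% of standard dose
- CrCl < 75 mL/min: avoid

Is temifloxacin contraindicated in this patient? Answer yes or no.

CrCl = (140 − 50) × 114 / (72 × 2.26) × 0.85 = 10260.0 / 162.72 × 0.85 ≈ 53.6 mL/min
CrCl ≈ 54 mL/min, which is < 75 mL/min.

yes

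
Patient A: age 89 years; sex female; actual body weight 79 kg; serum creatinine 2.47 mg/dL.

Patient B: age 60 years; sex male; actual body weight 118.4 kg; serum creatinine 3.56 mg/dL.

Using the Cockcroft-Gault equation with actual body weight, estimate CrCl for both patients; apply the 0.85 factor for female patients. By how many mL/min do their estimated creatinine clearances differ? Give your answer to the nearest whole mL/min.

Patient A: CrCl = (140 − 89) × 79 / (72 × 2.47) × 0.85 = 4029.0 / 177.84 × 0.85 ≈ 19.3 mL/min
Patient B: CrCl = (140 − 60) × 118.4 / (72 × 3.56) = 9472.0 / 256.32 ≈ 37.0 mL/min
|19.3 − 37.0| = 17.7 mL/min

18 mL/min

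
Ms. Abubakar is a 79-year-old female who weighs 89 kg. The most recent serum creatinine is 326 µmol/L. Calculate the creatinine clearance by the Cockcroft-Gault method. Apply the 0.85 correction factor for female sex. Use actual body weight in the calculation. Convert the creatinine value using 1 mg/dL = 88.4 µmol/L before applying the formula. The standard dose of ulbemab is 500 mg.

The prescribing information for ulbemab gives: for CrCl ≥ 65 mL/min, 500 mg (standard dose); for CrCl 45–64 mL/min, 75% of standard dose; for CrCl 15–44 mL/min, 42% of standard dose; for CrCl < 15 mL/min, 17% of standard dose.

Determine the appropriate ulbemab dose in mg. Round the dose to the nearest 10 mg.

210 mg

SCr = 326 / 88.4 = 3.688 mg/dL
CrCl = (140 − 79) × 89 / (72 × 3.688) × 0.85 = 5429.0 / 265.54 × 0.85 ≈ 17.4 mL/min
CrCl ≈ 17 mL/min → bracket 15–44 mL/min.
42% of 500 mg = 210 mg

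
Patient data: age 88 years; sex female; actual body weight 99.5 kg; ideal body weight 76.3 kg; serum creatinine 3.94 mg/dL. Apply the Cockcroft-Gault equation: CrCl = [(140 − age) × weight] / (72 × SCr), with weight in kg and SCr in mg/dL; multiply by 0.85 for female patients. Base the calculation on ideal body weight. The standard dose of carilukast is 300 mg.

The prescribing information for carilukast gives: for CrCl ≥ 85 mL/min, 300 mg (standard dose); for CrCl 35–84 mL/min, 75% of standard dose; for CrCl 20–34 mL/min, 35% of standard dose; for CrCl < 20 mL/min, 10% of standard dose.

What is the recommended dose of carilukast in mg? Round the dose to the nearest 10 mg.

30 mg

CrCl = (140 − 88) × 76.3 / (72 × 3.94) × 0.85 = 3967.6 / 283.68 × 0.85 ≈ 11.9 mL/min
CrCl ≈ 12 mL/min → bracket < 20 mL/min.
10% of 300 mg = 30 mg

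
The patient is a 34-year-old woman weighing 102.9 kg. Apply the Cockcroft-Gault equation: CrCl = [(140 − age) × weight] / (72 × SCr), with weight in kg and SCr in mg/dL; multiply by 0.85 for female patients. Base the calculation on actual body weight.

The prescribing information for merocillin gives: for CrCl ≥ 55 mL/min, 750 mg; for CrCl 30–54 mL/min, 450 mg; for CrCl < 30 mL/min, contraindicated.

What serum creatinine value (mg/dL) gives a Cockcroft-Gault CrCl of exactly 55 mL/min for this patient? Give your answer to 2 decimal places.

2.34 mg/dL

Standard dose requires CrCl ≥ 55 mL/min.
Set (140 − 34) × 102.9 × 0.85 / (72 × SCr) = 55
SCr = (140 − 34) × 102.9 × 0.85 / (72 × 55) = 2.341 mg/dL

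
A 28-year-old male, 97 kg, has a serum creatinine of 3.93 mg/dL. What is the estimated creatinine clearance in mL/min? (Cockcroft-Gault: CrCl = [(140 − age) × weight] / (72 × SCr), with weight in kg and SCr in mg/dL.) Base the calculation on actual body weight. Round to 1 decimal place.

CrCl = (140 − 28) × 97 / (72 × 3.93) = 10864.0 / 282.96 ≈ 38.4 mL/min

38.4 mL/min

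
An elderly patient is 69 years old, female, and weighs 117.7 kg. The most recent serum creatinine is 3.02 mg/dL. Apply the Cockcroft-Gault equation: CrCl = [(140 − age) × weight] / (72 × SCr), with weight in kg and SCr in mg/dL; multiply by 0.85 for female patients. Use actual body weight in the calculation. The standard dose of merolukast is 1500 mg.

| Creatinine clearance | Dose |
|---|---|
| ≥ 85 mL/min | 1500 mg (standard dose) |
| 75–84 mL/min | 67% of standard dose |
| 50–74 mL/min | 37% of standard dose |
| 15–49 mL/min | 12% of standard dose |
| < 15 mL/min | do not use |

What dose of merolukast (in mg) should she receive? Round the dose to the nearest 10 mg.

180 mg

CrCl = (140 − 69) × 117.7 / (72 × 3.02) × 0.85 = 8356.7 / 217.44 × 0.85 ≈ 32.7 mL/min
CrCl ≈ 33 mL/min → bracket 15–49 mL/min.
12% of 1500 mg = 180 mg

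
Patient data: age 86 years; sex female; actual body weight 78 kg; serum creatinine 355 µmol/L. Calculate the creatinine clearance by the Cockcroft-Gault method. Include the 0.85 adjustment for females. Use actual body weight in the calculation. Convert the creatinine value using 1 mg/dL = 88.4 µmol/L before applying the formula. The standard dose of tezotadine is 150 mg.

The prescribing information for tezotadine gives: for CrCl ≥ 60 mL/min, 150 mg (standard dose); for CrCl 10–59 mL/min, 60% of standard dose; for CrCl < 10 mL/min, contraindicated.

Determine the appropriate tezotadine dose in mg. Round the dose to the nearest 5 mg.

90 mg

SCr = 355 / 88.4 = 4.016 mg/dL
CrCl = (140 − 86) × 78 / (72 × 4.016) × 0.85 = 4212.0 / 289.15 × 0.85 ≈ 12.4 mL/min
CrCl ≈ 12 mL/min → bracket 10–59 mL/min.
60% of 150 mg = 90 mg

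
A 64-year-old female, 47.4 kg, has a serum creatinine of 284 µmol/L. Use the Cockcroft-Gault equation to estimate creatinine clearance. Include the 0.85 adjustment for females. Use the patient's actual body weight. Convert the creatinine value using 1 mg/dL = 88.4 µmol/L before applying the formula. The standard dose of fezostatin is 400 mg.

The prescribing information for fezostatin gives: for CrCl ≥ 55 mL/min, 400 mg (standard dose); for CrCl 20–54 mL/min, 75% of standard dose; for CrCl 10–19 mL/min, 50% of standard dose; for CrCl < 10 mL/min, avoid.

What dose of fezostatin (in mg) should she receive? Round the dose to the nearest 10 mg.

200 mg

SCr = 284 / 88.4 = 3.213 mg/dL
CrCl = (140 − 64) × 47.4 / (72 × 3.213) × 0.85 = 3602.4 / 231.34 × 0.85 ≈ 13.2 mL/min
CrCl ≈ 13 mL/min → bracket 10–19 mL/min.
50% of 400 mg = 200 mg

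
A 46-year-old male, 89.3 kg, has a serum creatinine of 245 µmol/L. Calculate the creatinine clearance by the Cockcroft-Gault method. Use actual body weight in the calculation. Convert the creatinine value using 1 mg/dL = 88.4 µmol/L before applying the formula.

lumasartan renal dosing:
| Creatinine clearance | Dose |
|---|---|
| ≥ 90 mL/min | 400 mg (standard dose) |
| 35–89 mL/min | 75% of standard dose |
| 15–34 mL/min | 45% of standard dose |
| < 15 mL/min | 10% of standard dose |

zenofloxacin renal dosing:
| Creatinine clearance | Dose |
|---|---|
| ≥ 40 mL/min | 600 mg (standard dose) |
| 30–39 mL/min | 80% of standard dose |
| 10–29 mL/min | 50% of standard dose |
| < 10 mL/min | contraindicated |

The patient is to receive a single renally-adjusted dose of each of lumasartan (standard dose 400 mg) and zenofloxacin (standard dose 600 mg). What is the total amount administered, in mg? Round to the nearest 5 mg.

SCr = 245 / 88.4 = 2.771 mg/dL
CrCl = (140 − 46) × 89.3 / (72 × 2.771) = 8394.2 / 199.51 ≈ 42.1 mL/min
CrCl ≈ 42 mL/min.
lumasartan: 35–89 mL/min → 75% of 400 mg = 300 mg.
zenofloxacin: ≥ 40 mL/min → 100% of 600 mg = 600 mg.
Total = 300 + 600 = 900 mg.

900 mg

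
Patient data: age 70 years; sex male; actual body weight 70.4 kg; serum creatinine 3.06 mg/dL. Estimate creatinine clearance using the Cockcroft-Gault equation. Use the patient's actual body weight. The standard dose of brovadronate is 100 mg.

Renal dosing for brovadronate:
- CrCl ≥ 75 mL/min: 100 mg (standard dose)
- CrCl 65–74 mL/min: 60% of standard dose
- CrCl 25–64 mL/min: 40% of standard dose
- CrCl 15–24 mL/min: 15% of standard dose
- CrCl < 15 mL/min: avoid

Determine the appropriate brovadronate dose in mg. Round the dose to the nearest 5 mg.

CrCl = (140 − 70) × 70.4 / (72 × 3.06) = 4928.0 / 220.32 ≈ 22.4 mL/min
CrCl ≈ 22 mL/min → bracket 15–24 mL/min.
15% of 100 mg = 15 mg

15 mg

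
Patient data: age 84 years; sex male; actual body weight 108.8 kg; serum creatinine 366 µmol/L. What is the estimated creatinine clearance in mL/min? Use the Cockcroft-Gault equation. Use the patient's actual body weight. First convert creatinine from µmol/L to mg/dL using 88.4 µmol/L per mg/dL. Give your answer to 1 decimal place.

20.4 mL/min

SCr = 366 / 88.4 = 4.14 mg/dL
CrCl = (140 − 84) × 108.8 / (72 × 4.14) = 6092.8 / 298.08 ≈ 20.4 mL/min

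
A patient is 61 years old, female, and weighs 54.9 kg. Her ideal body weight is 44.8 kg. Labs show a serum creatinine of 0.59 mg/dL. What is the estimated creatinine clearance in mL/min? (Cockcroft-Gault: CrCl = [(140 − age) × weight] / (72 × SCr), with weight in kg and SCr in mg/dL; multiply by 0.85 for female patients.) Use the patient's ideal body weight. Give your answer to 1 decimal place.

CrCl = (140 − 61) × 44.8 / (72 × 0.59) × 0.85 = 3539.2 / 42.48 × 0.85 ≈ 70.8 mL/min

70.8 mL/min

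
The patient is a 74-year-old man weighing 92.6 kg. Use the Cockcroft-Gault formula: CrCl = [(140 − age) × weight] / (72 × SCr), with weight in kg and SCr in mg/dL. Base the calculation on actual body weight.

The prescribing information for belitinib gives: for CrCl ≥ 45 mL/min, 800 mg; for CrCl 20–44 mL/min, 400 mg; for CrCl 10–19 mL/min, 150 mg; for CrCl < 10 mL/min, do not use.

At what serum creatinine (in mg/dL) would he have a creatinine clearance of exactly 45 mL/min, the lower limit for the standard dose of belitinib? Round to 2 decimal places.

Standard dose requires CrCl ≥ 45 mL/min.
Set (140 − 74) × 92.6 / (72 × SCr) = 45
SCr = (140 − 74) × 92.6 / (72 × 45) = 1.886 mg/dL

1.89 mg/dL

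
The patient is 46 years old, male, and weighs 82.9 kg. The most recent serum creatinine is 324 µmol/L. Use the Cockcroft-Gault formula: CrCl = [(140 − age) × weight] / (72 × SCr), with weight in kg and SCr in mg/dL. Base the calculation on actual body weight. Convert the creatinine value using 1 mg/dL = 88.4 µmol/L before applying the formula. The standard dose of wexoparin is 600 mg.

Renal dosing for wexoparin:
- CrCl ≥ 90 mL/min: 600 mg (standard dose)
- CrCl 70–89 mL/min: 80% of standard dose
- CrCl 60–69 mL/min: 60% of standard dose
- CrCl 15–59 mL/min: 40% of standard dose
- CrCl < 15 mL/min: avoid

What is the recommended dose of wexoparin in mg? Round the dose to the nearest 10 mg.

SCr = 324 / 88.4 = 3.665 mg/dL
CrCl = (140 − 46) × 82.9 / (72 × 3.665) = 7792.6 / 263.88 ≈ 29.5 mL/min
CrCl ≈ 30 mL/min → bracket 15–59 mL/min.
40% of 600 mg = 240 mg

240 mg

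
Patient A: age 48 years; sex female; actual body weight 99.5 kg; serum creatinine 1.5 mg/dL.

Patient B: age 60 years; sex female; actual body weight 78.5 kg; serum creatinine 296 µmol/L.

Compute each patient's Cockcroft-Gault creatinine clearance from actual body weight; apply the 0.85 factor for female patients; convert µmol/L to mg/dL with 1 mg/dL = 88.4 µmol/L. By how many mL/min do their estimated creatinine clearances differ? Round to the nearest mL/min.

Patient A: CrCl = (140 − 48) × 99.5 / (72 × 1.5) × 0.85 = 9154.0 / 108.00 × 0.85 ≈ 72.0 mL/min
Patient B: SCr = 296 / 88.4 = 3.348 mg/dL
Patient B: CrCl = (140 − 60) × 78.5 / (72 × 3.348) × 0.85 = 6280.0 / 241.06 × 0.85 ≈ 22.1 mL/min
|72.0 − 22.1| = 49.9 mL/min

50 mL/min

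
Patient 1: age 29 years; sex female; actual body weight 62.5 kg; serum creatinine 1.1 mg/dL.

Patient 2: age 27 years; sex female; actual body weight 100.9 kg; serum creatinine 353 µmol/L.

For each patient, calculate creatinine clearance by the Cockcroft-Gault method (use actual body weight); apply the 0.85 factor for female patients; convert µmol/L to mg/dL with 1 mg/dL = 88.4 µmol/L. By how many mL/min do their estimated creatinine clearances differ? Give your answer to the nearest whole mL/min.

Patient 1: CrCl = (140 − 29) × 62.5 / (72 × 1.1) × 0.85 = 6937.5 / 79.20 × 0.85 ≈ 74.5 mL/min
Patient 2: SCr = 353 / 88.4 = 3.993 mg/dL
Patient 2: CrCl = (140 − 27) × 100.9 / (72 × 3.993) × 0.85 = 11401.7 / 287.50 × 0.85 ≈ 33.7 mL/min
|74.5 − 33.7| = 40.8 mL/min

41 mL/min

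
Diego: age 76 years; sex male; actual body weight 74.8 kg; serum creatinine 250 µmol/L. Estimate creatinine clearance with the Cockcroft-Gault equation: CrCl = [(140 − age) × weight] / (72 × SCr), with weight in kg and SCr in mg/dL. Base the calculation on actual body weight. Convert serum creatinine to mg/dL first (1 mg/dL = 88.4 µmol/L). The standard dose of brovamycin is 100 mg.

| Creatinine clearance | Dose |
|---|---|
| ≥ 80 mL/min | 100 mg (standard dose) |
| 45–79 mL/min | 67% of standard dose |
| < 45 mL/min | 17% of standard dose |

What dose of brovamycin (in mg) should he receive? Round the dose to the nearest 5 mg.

15 mg

SCr = 250 / 88.4 = 2.828 mg/dL
CrCl = (140 − 76) × 74.8 / (72 × 2.828) = 4787.2 / 203.62 ≈ 23.5 mL/min
CrCl ≈ 24 mL/min → bracket < 45 mL/min.
17% of 100 mg = 17 mg → 15 mg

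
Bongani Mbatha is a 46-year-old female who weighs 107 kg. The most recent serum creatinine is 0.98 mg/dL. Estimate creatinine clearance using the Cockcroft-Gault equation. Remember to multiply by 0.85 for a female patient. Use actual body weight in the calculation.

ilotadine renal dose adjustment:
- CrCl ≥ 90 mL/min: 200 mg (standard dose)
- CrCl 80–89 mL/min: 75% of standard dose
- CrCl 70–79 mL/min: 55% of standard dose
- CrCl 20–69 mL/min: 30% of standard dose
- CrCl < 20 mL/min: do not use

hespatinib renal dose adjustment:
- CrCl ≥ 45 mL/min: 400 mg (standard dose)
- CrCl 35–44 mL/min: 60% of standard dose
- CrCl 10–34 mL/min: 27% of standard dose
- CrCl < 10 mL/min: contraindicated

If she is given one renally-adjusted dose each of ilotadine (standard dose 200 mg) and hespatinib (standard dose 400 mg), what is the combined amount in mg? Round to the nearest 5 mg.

CrCl = (140 − 46) × 107 / (72 × 0.98) × 0.85 = 10058.0 / 70.56 × 0.85 ≈ 121.2 mL/min
CrCl ≈ 121 mL/min.
ilotadine: ≥ 90 mL/min → 100% of 200 mg = 200 mg.
hespatinib: ≥ 45 mL/min → 100% of 400 mg = 400 mg.
Total = 200 + 400 = 600 mg.

600 mg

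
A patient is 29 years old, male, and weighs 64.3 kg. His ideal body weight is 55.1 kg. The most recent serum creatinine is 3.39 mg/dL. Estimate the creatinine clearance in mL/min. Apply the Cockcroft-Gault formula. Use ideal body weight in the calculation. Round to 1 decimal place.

CrCl = (140 − 29) × 55.1 / (72 × 3.39) = 6116.1 / 244.08 ≈ 25.1 mL/min

25.1 mL/min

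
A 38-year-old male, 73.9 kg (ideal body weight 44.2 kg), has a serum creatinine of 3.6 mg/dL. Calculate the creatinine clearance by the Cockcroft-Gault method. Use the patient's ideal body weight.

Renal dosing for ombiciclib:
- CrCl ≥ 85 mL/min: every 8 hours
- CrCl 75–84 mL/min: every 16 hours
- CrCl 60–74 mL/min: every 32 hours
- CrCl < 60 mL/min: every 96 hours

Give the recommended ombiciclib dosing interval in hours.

CrCl = (140 − 38) × 44.2 / (72 × 3.6) = 4508.4 / 259.20 ≈ 17.4 mL/min
CrCl ≈ 17 mL/min → bracket < 60 mL/min → every 96 hours.

every 96 hours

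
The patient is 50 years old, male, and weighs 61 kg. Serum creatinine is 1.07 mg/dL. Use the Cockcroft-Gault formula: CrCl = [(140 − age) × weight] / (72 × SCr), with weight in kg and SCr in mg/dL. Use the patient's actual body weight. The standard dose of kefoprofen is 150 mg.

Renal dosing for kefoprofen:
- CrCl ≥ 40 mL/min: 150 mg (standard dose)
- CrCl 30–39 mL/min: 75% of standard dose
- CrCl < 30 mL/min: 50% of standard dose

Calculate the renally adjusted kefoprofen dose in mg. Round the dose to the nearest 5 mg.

CrCl = (140 − 50) × 61 / (72 × 1.07) = 5490.0 / 77.04 ≈ 71.3 mL/min
CrCl ≈ 71 mL/min → bracket ≥ 40 mL/min.
100% of 150 mg = 150 mg

150 mg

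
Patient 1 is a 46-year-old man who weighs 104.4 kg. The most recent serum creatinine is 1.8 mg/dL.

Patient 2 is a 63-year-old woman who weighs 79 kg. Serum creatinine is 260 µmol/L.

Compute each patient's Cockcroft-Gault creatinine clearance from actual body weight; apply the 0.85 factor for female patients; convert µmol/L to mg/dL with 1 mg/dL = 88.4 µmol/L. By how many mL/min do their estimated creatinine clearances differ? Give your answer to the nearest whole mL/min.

51 mL/min

Patient 1: CrCl = (140 − 46) × 104.4 / (72 × 1.8) = 9813.6 / 129.60 ≈ 75.7 mL/min
Patient 2: SCr = 260 / 88.4 = 2.941 mg/dL
Patient 2: CrCl = (140 − 63) × 79 / (72 × 2.941) × 0.85 = 6083.0 / 211.75 × 0.85 ≈ 24.4 mL/min
|75.7 − 24.4| = 51.3 mL/min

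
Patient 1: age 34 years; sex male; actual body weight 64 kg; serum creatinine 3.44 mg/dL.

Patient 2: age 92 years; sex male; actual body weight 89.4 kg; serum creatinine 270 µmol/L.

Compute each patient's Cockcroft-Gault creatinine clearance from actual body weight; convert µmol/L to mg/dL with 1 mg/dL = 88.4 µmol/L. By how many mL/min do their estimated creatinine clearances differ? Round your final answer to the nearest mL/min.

Patient 1: CrCl = (140 − 34) × 64 / (72 × 3.44) = 6784.0 / 247.68 ≈ 27.4 mL/min
Patient 2: SCr = 270 / 88.4 = 3.054 mg/dL
Patient 2: CrCl = (140 − 92) × 89.4 / (72 × 3.054) = 4291.2 / 219.89 ≈ 19.5 mL/min
|27.4 − 19.5| = 7.9 mL/min

8 mL/min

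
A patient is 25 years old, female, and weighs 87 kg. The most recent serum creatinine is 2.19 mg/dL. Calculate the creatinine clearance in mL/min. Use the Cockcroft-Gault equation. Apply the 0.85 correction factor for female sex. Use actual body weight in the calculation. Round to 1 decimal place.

53.9 mL/min

CrCl = (140 − 25) × 87 / (72 × 2.19) × 0.85 = 10005.0 / 157.68 × 0.85 ≈ 53.9 mL/min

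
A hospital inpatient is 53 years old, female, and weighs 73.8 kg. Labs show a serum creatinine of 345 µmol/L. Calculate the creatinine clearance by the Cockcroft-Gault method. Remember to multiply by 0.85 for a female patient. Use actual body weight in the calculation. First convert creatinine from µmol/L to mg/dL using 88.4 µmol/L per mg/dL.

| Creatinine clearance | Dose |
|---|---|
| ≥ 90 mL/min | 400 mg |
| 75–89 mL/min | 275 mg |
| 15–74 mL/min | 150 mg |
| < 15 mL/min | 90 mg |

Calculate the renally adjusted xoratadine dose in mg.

SCr = 345 / 88.4 = 3.903 mg/dL
CrCl = (140 − 53) × 73.8 / (72 × 3.903) × 0.85 = 6420.6 / 281.02 × 0.85 ≈ 19.4 mL/min
CrCl ≈ 19 mL/min → bracket 15–74 mL/min.
Dose for this bracket: 150 mg.

150 mg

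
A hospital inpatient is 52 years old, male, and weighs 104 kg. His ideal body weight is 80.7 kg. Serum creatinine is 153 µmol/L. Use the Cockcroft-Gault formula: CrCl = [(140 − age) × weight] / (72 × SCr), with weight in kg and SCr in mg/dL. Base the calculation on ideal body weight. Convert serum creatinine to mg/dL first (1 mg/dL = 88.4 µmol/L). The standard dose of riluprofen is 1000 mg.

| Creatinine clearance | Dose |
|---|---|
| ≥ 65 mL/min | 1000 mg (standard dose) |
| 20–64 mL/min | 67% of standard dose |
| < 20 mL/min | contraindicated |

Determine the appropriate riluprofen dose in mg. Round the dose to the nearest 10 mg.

SCr = 153 / 88.4 = 1.731 mg/dL
CrCl = (140 − 52) × 80.7 / (72 × 1.731) = 7101.6 / 124.63 ≈ 57.0 mL/min
CrCl ≈ 57 mL/min → bracket 20–64 mL/min.
67% of 1000 mg = 670 mg

670 mg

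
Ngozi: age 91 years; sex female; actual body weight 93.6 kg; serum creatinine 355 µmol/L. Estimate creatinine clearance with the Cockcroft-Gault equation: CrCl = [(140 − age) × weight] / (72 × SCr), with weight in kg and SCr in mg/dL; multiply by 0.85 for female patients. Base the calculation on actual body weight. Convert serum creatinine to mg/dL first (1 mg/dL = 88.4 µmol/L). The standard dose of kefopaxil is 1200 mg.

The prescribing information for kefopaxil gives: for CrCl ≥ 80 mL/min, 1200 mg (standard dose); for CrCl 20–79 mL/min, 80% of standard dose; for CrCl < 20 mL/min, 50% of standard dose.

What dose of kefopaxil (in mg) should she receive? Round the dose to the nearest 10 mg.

SCr = 355 / 88.4 = 4.016 mg/dL
CrCl = (140 − 91) × 93.6 / (72 × 4.016) × 0.85 = 4586.4 / 289.15 × 0.85 ≈ 13.5 mL/min
CrCl ≈ 13 mL/min → bracket < 20 mL/min.
50% of 1200 mg = 600 mg

600 mg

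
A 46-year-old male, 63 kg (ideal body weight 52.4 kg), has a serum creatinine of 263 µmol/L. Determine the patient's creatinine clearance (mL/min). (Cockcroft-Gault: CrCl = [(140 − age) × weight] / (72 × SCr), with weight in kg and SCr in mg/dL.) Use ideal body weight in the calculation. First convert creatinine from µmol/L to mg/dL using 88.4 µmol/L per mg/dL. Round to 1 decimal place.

SCr = 263 / 88.4 = 2.975 mg/dL
CrCl = (140 − 46) × 52.4 / (72 × 2.975) = 4925.6 / 214.20 ≈ 23.0 mL/min

23.0 mL/min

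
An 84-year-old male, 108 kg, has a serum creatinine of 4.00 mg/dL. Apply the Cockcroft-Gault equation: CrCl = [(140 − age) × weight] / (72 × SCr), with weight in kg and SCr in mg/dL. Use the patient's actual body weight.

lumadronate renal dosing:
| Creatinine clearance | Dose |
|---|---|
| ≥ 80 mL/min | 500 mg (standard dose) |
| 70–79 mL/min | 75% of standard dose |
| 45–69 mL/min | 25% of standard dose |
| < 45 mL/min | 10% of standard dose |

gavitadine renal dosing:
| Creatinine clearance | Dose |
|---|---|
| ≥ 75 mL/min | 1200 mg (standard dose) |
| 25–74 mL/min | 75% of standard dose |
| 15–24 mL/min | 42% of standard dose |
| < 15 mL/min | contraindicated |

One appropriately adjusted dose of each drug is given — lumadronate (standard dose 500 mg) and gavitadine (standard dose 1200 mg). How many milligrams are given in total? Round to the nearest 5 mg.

CrCl = (140 − 84) × 108 / (72 × 4) = 6048.0 / 288.00 ≈ 21.0 mL/min
CrCl ≈ 21 mL/min.
lumadronate: < 45 mL/min → 10% of 500 mg = 50 mg.
gavitadine: 15–24 mL/min → 42% of 1200 mg = 504 mg.
Total = 50 + 504 = 554 mg.

555 mg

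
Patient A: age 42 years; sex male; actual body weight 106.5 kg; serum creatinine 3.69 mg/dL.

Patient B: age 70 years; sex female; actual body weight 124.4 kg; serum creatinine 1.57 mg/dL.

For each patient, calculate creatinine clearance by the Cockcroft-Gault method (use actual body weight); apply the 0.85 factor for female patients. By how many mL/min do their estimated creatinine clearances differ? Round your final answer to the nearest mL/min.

Patient A: CrCl = (140 − 42) × 106.5 / (72 × 3.69) = 10437.0 / 265.68 ≈ 39.3 mL/min
Patient B: CrCl = (140 − 70) × 124.4 / (72 × 1.57) × 0.85 = 8708.0 / 113.04 × 0.85 ≈ 65.5 mL/min
|39.3 − 65.5| = 26.2 mL/min

26 mL/min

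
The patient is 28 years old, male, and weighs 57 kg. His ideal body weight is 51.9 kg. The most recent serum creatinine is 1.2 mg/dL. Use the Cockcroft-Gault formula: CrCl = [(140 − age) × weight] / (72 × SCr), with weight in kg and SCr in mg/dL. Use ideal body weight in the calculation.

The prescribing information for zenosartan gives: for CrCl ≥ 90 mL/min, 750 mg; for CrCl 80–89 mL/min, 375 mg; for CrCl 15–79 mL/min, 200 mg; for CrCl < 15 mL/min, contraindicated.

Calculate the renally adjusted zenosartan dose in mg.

CrCl = (140 − 28) × 51.9 / (72 × 1.2) = 5812.8 / 86.40 ≈ 67.3 mL/min
CrCl ≈ 67 mL/min → bracket 15–79 mL/min.
Dose for this bracket: 200 mg.

200 mg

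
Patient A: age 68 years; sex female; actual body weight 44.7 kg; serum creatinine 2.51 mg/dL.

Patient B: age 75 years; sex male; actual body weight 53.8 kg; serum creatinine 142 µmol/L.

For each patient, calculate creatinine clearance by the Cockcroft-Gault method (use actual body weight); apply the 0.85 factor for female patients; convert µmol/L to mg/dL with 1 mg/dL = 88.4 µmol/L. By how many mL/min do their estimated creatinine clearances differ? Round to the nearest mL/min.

Patient A: CrCl = (140 − 68) × 44.7 / (72 × 2.51) × 0.85 = 3218.4 / 180.72 × 0.85 ≈ 15.1 mL/min
Patient B: SCr = 142 / 88.4 = 1.606 mg/dL
Patient B: CrCl = (140 − 75) × 53.8 / (72 × 1.606) = 3497.0 / 115.63 ≈ 30.2 mL/min
|15.1 − 30.2| = 15.1 mL/min

15 mL/min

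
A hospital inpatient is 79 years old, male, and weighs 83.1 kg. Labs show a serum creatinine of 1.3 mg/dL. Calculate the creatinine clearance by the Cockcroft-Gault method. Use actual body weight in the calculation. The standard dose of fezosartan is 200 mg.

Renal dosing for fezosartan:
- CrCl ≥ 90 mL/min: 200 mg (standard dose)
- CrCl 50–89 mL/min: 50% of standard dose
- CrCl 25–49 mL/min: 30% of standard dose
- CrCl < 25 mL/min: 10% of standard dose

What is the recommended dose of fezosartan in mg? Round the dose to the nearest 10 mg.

100 mg

CrCl = (140 − 79) × 83.1 / (72 × 1.3) = 5069.1 / 93.60 ≈ 54.2 mL/min
CrCl ≈ 54 mL/min → bracket 50–89 mL/min.
50% of 200 mg = 100 mg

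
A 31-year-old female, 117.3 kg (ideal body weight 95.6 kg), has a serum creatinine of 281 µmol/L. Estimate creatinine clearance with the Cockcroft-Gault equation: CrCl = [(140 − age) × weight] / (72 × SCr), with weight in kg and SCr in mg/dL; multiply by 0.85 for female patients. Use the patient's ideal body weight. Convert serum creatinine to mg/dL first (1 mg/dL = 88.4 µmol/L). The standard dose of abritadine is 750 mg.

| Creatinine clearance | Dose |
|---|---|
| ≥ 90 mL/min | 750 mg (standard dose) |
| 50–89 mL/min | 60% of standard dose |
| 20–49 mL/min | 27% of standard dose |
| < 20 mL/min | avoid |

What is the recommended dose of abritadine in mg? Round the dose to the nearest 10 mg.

SCr = 281 / 88.4 = 3.179 mg/dL
CrCl = (140 − 31) × 95.6 / (72 × 3.179) × 0.85 = 10420.4 / 228.89 × 0.85 ≈ 38.7 mL/min
CrCl ≈ 39 mL/min → bracket 20–49 mL/min.
27% of 750 mg = 202.5 mg → 200 mg

200 mg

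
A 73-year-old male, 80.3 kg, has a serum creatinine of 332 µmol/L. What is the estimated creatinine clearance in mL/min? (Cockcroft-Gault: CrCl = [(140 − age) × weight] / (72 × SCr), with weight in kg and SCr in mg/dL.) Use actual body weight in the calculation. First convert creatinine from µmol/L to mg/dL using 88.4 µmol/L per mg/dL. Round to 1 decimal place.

19.9 mL/min

SCr = 332 / 88.4 = 3.756 mg/dL
CrCl = (140 − 73) × 80.3 / (72 × 3.756) = 5380.1 / 270.43 ≈ 19.9 mL/min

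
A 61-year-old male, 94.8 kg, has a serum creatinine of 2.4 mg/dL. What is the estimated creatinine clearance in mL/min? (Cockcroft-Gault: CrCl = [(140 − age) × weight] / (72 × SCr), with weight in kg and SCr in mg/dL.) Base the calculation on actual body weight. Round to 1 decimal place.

43.3 mL/min

CrCl = (140 − 61) × 94.8 / (72 × 2.4) = 7489.2 / 172.80 ≈ 43.3 mL/min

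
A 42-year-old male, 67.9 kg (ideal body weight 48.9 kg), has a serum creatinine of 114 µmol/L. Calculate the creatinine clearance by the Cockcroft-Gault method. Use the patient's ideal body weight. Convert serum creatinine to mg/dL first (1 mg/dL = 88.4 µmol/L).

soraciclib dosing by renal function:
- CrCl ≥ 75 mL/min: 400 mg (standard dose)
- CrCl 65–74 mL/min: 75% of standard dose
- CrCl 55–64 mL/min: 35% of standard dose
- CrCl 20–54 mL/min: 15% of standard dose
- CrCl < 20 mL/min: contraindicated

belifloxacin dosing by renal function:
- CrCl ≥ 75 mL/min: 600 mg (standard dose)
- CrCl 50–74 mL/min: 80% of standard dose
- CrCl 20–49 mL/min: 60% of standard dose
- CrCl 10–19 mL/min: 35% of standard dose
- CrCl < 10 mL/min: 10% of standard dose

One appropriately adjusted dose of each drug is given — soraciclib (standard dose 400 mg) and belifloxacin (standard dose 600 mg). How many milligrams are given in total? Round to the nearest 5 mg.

540 mg

SCr = 114 / 88.4 = 1.29 mg/dL
CrCl = (140 − 42) × 48.9 / (72 × 1.29) = 4792.2 / 92.88 ≈ 51.6 mL/min
CrCl ≈ 52 mL/min.
soraciclib: 20–54 mL/min → 15% of 400 mg = 60 mg.
belifloxacin: 50–74 mL/min → 80% of 600 mg = 480 mg.
Total = 60 + 480 = 540 mg.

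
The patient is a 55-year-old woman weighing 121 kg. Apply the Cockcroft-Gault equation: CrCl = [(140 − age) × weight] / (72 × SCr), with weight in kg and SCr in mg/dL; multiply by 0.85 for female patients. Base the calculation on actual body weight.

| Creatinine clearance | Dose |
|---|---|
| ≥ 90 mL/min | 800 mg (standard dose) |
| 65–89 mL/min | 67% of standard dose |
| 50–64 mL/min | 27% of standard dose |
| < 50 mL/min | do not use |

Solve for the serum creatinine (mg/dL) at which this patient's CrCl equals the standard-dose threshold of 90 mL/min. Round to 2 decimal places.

1.35 mg/dL

Standard dose requires CrCl ≥ 90 mL/min.
Set (140 − 55) × 121 × 0.85 / (72 × SCr) = 90
SCr = (140 − 55) × 121 × 0.85 / (72 × 90) = 1.349 mg/dL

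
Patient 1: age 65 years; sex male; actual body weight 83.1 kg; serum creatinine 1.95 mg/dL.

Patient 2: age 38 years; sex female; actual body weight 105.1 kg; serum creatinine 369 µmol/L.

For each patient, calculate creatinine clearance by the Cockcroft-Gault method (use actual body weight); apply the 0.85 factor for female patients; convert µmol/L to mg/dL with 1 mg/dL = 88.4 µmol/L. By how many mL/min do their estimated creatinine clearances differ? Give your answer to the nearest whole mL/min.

Patient 1: CrCl = (140 − 65) × 83.1 / (72 × 1.95) = 6232.5 / 140.40 ≈ 44.4 mL/min
Patient 2: SCr = 369 / 88.4 = 4.174 mg/dL
Patient 2: CrCl = (140 − 38) × 105.1 / (72 × 4.174) × 0.85 = 10720.2 / 300.53 × 0.85 ≈ 30.3 mL/min
|44.4 − 30.3| = 14.1 mL/min

14 mL/min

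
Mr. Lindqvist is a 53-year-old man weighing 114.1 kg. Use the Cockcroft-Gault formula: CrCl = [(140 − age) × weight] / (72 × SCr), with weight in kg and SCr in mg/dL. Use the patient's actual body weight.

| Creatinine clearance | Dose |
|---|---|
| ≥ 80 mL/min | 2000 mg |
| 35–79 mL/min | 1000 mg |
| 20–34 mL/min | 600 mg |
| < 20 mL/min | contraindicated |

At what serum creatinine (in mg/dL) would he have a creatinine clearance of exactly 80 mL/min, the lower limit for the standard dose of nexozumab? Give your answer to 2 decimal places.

Standard dose requires CrCl ≥ 80 mL/min.
Set (140 − 53) × 114.1 / (72 × SCr) = 80
SCr = (140 − 53) × 114.1 / (72 × 80) = 1.723 mg/dL

1.72 mg/dL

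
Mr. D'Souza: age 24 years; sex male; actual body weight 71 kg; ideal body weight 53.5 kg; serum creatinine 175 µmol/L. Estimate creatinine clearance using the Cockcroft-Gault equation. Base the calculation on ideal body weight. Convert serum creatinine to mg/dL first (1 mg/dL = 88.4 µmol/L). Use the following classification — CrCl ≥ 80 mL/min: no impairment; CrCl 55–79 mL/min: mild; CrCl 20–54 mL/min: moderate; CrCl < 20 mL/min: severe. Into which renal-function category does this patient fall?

SCr = 175 / 88.4 = 1.98 mg/dL
CrCl = (140 − 24) × 53.5 / (72 × 1.98) = 6206.0 / 142.56 ≈ 43.5 mL/min
44 mL/min falls in the 'moderate' range.

moderate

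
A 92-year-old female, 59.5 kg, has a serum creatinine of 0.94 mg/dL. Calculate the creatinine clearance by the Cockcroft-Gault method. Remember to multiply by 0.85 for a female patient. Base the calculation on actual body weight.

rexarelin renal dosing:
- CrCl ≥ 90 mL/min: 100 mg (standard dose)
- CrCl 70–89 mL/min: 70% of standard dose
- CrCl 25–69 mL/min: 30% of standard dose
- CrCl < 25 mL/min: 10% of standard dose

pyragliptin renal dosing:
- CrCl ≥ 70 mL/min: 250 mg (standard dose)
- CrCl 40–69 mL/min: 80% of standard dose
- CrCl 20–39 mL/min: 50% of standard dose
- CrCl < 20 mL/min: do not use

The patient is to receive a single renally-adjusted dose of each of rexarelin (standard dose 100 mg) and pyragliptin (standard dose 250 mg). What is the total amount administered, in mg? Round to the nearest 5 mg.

CrCl = (140 − 92) × 59.5 / (72 × 0.94) × 0.85 = 2856.0 / 67.68 × 0.85 ≈ 35.9 mL/min
CrCl ≈ 36 mL/min.
rexarelin: 25–69 mL/min → 30% of 100 mg = 30 mg.
pyragliptin: 20–39 mL/min → 50% of 250 mg = 125 mg.
Total = 30 + 125 = 155 mg.

155 mg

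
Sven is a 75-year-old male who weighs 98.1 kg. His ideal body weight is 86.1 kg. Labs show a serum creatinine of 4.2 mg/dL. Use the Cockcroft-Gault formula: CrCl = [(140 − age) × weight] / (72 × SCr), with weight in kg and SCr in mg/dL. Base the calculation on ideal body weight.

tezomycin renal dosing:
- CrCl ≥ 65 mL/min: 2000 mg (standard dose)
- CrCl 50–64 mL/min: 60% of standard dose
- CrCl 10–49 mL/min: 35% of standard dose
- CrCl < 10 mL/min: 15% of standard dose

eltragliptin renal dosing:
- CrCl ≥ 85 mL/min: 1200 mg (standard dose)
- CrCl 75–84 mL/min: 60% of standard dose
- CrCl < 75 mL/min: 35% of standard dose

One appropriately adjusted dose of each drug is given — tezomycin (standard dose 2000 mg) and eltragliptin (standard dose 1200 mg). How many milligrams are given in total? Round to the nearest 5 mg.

1120 mg

CrCl = (140 − 75) × 86.1 / (72 × 4.2) = 5596.5 / 302.40 ≈ 18.5 mL/min
CrCl ≈ 19 mL/min.
tezomycin: 10–49 mL/min → 35% of 2000 mg = 700 mg.
eltragliptin: < 75 mL/min → 35% of 1200 mg = 420 mg.
Total = 700 + 420 = 1120 mg.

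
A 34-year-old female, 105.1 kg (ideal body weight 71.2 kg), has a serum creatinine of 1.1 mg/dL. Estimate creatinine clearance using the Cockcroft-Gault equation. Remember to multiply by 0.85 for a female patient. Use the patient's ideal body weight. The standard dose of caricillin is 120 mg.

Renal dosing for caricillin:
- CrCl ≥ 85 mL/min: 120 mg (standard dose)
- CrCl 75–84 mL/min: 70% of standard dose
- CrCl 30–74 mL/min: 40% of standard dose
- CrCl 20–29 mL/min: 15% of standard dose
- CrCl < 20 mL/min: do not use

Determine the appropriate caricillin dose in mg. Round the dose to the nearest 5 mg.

85 mg

CrCl = (140 − 34) × 71.2 / (72 × 1.1) × 0.85 = 7547.2 / 79.20 × 0.85 ≈ 81.0 mL/min
CrCl ≈ 81 mL/min → bracket 75–84 mL/min.
70% of 120 mg = 84 mg → 85 mg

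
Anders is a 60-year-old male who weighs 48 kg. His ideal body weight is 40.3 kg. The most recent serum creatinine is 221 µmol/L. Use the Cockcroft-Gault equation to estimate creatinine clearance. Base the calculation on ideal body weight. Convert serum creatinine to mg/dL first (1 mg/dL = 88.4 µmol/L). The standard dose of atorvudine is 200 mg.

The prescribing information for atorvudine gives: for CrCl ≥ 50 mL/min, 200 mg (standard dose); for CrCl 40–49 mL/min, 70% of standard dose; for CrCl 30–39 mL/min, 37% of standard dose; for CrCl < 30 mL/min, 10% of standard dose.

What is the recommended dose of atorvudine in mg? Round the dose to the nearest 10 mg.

20 mg

SCr = 221 / 88.4 = 2.5 mg/dL
CrCl = (140 − 60) × 40.3 / (72 × 2.5) = 3224.0 / 180.00 ≈ 17.9 mL/min
CrCl ≈ 18 mL/min → bracket < 30 mL/min.
10% of 200 mg = 20 mg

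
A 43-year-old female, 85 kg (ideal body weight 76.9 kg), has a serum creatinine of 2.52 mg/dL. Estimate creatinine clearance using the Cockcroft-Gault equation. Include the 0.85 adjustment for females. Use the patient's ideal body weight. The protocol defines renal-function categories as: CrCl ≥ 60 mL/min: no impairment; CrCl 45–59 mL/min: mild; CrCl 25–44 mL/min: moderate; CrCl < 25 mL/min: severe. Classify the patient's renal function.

CrCl = (140 − 43) × 76.9 / (72 × 2.52) × 0.85 = 7459.3 / 181.44 × 0.85 ≈ 34.9 mL/min
35 mL/min falls in the 'moderate' range.

moderate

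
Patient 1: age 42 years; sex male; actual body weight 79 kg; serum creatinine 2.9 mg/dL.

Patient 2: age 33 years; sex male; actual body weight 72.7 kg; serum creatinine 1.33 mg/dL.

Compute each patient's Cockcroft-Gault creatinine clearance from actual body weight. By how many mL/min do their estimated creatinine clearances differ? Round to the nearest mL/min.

Patient 1: CrCl = (140 − 42) × 79 / (72 × 2.9) = 7742.0 / 208.80 ≈ 37.1 mL/min
Patient 2: CrCl = (140 − 33) × 72.7 / (72 × 1.33) = 7778.9 / 95.76 ≈ 81.2 mL/min
|37.1 − 81.2| = 44.1 mL/min

44 mL/min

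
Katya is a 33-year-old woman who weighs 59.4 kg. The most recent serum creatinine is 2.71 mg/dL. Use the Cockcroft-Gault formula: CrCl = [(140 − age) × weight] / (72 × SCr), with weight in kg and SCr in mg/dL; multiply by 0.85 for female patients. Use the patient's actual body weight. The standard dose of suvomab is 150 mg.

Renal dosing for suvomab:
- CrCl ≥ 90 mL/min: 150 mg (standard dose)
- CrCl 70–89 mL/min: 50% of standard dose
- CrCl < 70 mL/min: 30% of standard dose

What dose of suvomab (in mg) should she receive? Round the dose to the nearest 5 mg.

CrCl = (140 − 33) × 59.4 / (72 × 2.71) × 0.85 = 6355.8 / 195.12 × 0.85 ≈ 27.7 mL/min
CrCl ≈ 28 mL/min → bracket < 70 mL/min.
30% of 150 mg = 45 mg

45 mg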